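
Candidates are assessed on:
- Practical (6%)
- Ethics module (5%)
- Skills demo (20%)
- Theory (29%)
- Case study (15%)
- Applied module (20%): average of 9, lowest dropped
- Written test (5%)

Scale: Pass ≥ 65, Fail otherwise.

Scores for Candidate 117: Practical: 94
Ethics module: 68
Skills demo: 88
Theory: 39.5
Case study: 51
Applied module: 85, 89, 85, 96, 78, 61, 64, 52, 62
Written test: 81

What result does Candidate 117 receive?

Applied module: drop 52 → average of remaining 8 = 620/8 = 77.5
Weighted total:
  Practical 94 × 0.06 = 5.64
  Ethics module 68 × 0.05 = 3.4
  Skills demo 88 × 0.2 = 17.6
  Theory 39.5 × 0.29 = 11.455
  Case study 51 × 0.15 = 7.65
  Applied module 77.5 × 0.2 = 15.5
  Written test 81 × 0.05 = 4.05
Sum = 65.295
65.295 ≥ 65 → Pass

Pass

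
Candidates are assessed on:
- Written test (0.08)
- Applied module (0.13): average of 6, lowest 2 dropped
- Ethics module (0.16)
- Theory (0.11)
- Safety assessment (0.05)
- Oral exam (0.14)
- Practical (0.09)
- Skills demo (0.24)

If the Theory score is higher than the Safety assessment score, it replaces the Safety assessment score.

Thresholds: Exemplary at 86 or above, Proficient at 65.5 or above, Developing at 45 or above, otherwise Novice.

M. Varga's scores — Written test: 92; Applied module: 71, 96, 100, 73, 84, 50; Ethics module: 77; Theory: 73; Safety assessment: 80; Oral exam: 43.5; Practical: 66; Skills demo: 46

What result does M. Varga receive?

Applied module: drop 50, 71 → average of remaining 4 = 353/4 = 88.25
Theory (73) ≤ Safety assessment (80), so Safety assessment stays at 80.
Weighted total:
  Written test 92 × 0.08 = 7.36
  Applied module 88.25 × 0.13 = 11.4725
  Ethics module 77 × 0.16 = 12.32
  Theory 73 × 0.11 = 8.03
  Safety assessment 80 × 0.05 = 4
  Oral exam 43.5 × 0.14 = 6.09
  Practical 66 × 0.09 = 5.94
  Skills demo 46 × 0.24 = 11.04
Sum = 66.2525
66.2525 is ≥ 65.5 and < 86 → Proficient

Proficient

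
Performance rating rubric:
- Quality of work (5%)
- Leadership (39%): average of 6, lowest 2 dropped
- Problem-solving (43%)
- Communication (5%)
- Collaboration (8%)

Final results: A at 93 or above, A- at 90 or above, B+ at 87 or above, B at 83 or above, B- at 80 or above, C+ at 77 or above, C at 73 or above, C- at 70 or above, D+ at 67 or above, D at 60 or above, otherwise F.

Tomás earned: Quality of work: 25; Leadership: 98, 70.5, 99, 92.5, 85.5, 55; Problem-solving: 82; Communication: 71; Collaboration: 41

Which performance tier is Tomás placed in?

Leadership: drop 55, 70.5 → average of remaining 4 = 375/4 = 93.75
Weighted total:
  Quality of work 25 × 0.05 = 1.25
  Leadership 93.75 × 0.39 = 36.5625
  Problem-solving 82 × 0.43 = 35.26
  Communication 71 × 0.05 = 3.55
  Collaboration 41 × 0.08 = 3.28
Sum = 79.9025
79.9025 is ≥ 77 and < 80 → C+

C+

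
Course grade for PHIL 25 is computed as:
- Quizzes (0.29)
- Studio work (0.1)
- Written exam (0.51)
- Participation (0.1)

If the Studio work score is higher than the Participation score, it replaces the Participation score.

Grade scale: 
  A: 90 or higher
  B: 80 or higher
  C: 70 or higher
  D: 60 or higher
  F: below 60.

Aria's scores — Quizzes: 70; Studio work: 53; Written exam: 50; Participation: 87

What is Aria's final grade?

F

Studio work (53) ≤ Participation (87), so Participation stays at 87.
Weighted total:
  Quizzes 70 × 0.29 = 20.3
  Studio work 53 × 0.1 = 5.3
  Written exam 50 × 0.51 = 25.5
  Participation 87 × 0.1 = 8.7
Sum = 59.8
59.8 < 60 → F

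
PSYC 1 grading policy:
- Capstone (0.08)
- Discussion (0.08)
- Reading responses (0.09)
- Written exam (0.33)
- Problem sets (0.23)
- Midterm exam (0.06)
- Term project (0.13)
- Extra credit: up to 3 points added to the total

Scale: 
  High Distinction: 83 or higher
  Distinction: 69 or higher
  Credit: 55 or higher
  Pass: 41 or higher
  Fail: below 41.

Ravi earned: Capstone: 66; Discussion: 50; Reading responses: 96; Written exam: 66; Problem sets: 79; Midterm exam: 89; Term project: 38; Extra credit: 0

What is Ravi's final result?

Weighted total:
  Capstone 66 × 0.08 = 5.28
  Discussion 50 × 0.08 = 4
  Reading responses 96 × 0.09 = 8.64
  Written exam 66 × 0.33 = 21.78
  Problem sets 79 × 0.23 = 18.17
  Midterm exam 89 × 0.06 = 5.34
  Term project 38 × 0.13 = 4.94
Sum = 68.15
Extra credit: 68.15 + 0 = 68.15
68.15 is ≥ 55 and < 69 → Credit

Credit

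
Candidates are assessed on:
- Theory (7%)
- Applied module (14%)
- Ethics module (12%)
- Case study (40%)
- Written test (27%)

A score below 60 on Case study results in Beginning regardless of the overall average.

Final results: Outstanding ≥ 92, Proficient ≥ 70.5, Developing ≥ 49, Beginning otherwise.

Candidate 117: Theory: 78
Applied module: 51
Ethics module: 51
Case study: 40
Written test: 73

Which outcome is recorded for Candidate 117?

Case study score 40 < 60: minimum not met.
Weighted total:
  Theory 78 × 0.07 = 5.46
  Applied module 51 × 0.14 = 7.14
  Ethics module 51 × 0.12 = 6.12
  Case study 40 × 0.4 = 16
  Written test 73 × 0.27 = 19.71
Sum = 54.43
Because the Case study minimum was not met, the result is Beginning.

Beginning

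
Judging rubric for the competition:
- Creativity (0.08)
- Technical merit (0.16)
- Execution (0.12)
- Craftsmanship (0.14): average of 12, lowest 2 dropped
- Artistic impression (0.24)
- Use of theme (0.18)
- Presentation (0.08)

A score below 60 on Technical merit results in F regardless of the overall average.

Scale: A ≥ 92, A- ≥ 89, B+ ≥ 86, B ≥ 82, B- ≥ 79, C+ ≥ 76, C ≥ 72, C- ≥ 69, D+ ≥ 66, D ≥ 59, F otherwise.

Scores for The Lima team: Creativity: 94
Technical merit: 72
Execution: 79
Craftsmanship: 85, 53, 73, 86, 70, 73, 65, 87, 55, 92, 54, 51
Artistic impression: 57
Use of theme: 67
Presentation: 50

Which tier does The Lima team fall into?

D+

Craftsmanship: drop 51, 53 → average of remaining 10 = 740/10 = 74
Technical merit score 72 ≥ 60: minimum met.
Weighted total:
  Creativity 94 × 0.08 = 7.52
  Technical merit 72 × 0.16 = 11.52
  Execution 79 × 0.12 = 9.48
  Craftsmanship 74 × 0.14 = 10.36
  Artistic impression 57 × 0.24 = 13.68
  Use of theme 67 × 0.18 = 12.06
  Presentation 50 × 0.08 = 4
Sum = 68.62
68.62 is ≥ 66 and < 69 → D+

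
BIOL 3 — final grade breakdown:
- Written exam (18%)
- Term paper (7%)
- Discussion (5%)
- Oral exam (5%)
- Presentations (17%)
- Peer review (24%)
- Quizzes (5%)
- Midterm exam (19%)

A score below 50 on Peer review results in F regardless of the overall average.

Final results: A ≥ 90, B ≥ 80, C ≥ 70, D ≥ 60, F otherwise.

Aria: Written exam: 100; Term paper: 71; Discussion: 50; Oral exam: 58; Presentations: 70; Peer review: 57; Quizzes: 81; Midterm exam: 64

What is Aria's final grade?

C

Peer review score 57 ≥ 50: minimum met.
Weighted total:
  Written exam 100 × 0.18 = 18
  Term paper 71 × 0.07 = 4.97
  Discussion 50 × 0.05 = 2.5
  Oral exam 58 × 0.05 = 2.9
  Presentations 70 × 0.17 = 11.9
  Peer review 57 × 0.24 = 13.68
  Quizzes 81 × 0.05 = 4.05
  Midterm exam 64 × 0.19 = 12.16
Sum = 70.16
70.16 is ≥ 70 and < 80 → C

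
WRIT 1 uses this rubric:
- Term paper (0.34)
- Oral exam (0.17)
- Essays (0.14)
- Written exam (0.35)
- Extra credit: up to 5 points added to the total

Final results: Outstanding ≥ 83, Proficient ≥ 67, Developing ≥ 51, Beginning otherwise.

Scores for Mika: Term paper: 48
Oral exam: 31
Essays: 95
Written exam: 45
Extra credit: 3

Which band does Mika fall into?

Weighted total:
  Term paper 48 × 0.34 = 16.32
  Oral exam 31 × 0.17 = 5.27
  Essays 95 × 0.14 = 13.3
  Written exam 45 × 0.35 = 15.75
Sum = 50.64
Extra credit: 50.64 + 3 = 53.64
53.64 is ≥ 51 and < 67 → Developing

Developing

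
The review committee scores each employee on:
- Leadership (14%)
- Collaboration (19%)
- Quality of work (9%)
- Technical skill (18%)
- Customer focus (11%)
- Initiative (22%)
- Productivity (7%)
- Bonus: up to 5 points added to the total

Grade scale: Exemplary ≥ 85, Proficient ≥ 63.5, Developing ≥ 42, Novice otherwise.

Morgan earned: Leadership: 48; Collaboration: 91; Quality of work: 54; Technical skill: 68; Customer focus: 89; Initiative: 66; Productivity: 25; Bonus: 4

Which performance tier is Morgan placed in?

Proficient

Weighted total:
  Leadership 48 × 0.14 = 6.72
  Collaboration 91 × 0.19 = 17.29
  Quality of work 54 × 0.09 = 4.86
  Technical skill 68 × 0.18 = 12.24
  Customer focus 89 × 0.11 = 9.79
  Initiative 66 × 0.22 = 14.52
  Productivity 25 × 0.07 = 1.75
Sum = 67.17
Bonus: 67.17 + 4 = 71.17
71.17 is ≥ 63.5 and < 85 → Proficient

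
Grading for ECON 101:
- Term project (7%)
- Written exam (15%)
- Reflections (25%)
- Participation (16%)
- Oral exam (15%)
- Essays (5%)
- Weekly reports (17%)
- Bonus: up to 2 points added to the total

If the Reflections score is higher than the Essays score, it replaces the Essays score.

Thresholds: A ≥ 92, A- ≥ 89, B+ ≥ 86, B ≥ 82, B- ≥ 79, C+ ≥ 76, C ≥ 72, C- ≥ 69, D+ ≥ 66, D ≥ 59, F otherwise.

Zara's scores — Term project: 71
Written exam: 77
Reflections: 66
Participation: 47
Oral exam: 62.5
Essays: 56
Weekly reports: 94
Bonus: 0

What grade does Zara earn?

C-

Reflections (66) > Essays (56), so Essays counts as 66.
Weighted total:
  Term project 71 × 0.07 = 4.97
  Written exam 77 × 0.15 = 11.55
  Reflections 66 × 0.25 = 16.5
  Participation 47 × 0.16 = 7.52
  Oral exam 62.5 × 0.15 = 9.375
  Essays 66 × 0.05 = 3.3
  Weekly reports 94 × 0.17 = 15.98
Sum = 69.195
Bonus: 69.195 + 0 = 69.195
69.195 is ≥ 69 and < 72 → C-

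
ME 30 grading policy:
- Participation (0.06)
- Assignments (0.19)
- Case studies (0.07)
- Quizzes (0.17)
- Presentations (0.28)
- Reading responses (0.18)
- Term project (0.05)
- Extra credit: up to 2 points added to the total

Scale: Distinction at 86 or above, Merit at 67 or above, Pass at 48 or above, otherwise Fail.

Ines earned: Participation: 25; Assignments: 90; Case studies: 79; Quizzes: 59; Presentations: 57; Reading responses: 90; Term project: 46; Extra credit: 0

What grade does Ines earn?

Weighted total:
  Participation 25 × 0.06 = 1.5
  Assignments 90 × 0.19 = 17.1
  Case studies 79 × 0.07 = 5.53
  Quizzes 59 × 0.17 = 10.03
  Presentations 57 × 0.28 = 15.96
  Reading responses 90 × 0.18 = 16.2
  Term project 46 × 0.05 = 2.3
Sum = 68.62
Extra credit: 68.62 + 0 = 68.62
68.62 is ≥ 67 and < 86 → Merit

Merit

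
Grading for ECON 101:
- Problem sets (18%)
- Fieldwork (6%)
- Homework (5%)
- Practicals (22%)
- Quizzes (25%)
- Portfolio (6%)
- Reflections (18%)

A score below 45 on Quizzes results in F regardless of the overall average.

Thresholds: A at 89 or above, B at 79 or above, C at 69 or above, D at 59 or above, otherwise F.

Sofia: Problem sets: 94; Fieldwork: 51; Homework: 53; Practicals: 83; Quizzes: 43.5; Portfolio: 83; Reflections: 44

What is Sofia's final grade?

Quizzes score 43.5 < 45: minimum not met.
Weighted total:
  Problem sets 94 × 0.18 = 16.92
  Fieldwork 51 × 0.06 = 3.06
  Homework 53 × 0.05 = 2.65
  Practicals 83 × 0.22 = 18.26
  Quizzes 43.5 × 0.25 = 10.875
  Portfolio 83 × 0.06 = 4.98
  Reflections 44 × 0.18 = 7.92
Sum = 64.665
Because the Quizzes minimum was not met, the result is F.

F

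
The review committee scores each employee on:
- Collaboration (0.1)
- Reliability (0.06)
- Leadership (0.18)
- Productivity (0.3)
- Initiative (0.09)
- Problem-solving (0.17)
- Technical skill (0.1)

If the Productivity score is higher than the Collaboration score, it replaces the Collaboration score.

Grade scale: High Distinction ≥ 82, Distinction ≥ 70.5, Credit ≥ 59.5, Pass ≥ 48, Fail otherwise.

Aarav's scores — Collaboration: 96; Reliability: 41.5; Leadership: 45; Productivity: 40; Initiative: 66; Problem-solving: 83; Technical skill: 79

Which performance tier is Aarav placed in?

Credit

Productivity (40) ≤ Collaboration (96), so Collaboration stays at 96.
Weighted total:
  Collaboration 96 × 0.1 = 9.6
  Reliability 41.5 × 0.06 = 2.49
  Leadership 45 × 0.18 = 8.1
  Productivity 40 × 0.3 = 12
  Initiative 66 × 0.09 = 5.94
  Problem-solving 83 × 0.17 = 14.11
  Technical skill 79 × 0.1 = 7.9
Sum = 60.14
60.14 is ≥ 59.5 and < 70.5 → Credit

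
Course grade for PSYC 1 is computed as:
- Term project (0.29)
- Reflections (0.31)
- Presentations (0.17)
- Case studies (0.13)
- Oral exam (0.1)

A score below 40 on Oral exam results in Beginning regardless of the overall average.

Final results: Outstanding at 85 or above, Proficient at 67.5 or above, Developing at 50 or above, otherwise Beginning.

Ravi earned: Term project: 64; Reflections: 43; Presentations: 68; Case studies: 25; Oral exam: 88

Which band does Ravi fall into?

Developing

Oral exam score 88 ≥ 40: minimum met.
Weighted total:
  Term project 64 × 0.29 = 18.56
  Reflections 43 × 0.31 = 13.33
  Presentations 68 × 0.17 = 11.56
  Case studies 25 × 0.13 = 3.25
  Oral exam 88 × 0.1 = 8.8
Sum = 55.5
55.5 is ≥ 50 and < 67.5 → Developing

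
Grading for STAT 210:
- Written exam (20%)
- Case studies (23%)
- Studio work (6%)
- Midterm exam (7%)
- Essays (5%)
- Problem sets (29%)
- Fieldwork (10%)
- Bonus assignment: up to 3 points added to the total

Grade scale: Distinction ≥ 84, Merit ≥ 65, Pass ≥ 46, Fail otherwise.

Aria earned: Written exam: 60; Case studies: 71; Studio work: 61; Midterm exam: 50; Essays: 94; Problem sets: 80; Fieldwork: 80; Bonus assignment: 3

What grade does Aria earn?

Merit

Weighted total:
  Written exam 60 × 0.2 = 12
  Case studies 71 × 0.23 = 16.33
  Studio work 61 × 0.06 = 3.66
  Midterm exam 50 × 0.07 = 3.5
  Essays 94 × 0.05 = 4.7
  Problem sets 80 × 0.29 = 23.2
  Fieldwork 80 × 0.1 = 8
Sum = 71.39
Bonus assignment: 71.39 + 3 = 74.39
74.39 is ≥ 65 and < 84 → Merit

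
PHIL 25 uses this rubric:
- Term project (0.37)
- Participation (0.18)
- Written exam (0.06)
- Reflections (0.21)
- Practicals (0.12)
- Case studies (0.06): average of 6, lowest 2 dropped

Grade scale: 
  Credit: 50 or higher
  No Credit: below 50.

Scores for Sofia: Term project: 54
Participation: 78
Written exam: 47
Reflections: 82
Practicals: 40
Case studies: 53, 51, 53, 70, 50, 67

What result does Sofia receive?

Case studies: drop 50, 51 → average of remaining 4 = 243/4 = 60.75
Weighted total:
  Term project 54 × 0.37 = 19.98
  Participation 78 × 0.18 = 14.04
  Written exam 47 × 0.06 = 2.82
  Reflections 82 × 0.21 = 17.22
  Practicals 40 × 0.12 = 4.8
  Case studies 60.75 × 0.06 = 3.645
Sum = 62.505
62.505 ≥ 50 → Credit

Credit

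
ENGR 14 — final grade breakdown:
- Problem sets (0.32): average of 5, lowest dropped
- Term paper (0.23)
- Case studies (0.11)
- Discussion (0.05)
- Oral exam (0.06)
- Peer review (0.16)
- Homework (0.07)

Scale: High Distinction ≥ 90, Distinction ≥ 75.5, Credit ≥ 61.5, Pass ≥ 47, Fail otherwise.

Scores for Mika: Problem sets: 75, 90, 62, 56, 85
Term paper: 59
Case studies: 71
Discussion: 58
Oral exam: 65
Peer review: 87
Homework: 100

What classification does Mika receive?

Problem sets: drop 56 → average of remaining 4 = 312/4 = 78
Weighted total:
  Problem sets 78 × 0.32 = 24.96
  Term paper 59 × 0.23 = 13.57
  Case studies 71 × 0.11 = 7.81
  Discussion 58 × 0.05 = 2.9
  Oral exam 65 × 0.06 = 3.9
  Peer review 87 × 0.16 = 13.92
  Homework 100 × 0.07 = 7
Sum = 74.06
74.06 is ≥ 61.5 and < 75.5 → Credit

Credit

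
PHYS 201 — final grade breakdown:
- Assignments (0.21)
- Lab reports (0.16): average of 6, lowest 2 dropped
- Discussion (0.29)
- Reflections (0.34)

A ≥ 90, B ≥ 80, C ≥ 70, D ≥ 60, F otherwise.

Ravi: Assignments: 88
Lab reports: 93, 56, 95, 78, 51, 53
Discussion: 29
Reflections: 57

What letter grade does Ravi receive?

F

Lab reports: drop 51, 53 → average of remaining 4 = 322/4 = 80.5
Weighted total:
  Assignments 88 × 0.21 = 18.48
  Lab reports 80.5 × 0.16 = 12.88
  Discussion 29 × 0.29 = 8.41
  Reflections 57 × 0.34 = 19.38
Sum = 59.15
59.15 < 60 → F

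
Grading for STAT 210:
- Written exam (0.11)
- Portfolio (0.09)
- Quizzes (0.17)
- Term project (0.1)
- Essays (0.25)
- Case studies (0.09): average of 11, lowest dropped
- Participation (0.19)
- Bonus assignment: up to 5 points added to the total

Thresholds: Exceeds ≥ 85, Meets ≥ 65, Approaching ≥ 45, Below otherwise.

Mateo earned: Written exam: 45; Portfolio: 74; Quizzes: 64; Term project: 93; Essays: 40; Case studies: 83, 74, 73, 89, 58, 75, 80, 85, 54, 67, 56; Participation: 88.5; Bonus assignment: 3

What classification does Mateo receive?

Meets

Case studies: drop 54 → average of remaining 10 = 740/10 = 74
Weighted total:
  Written exam 45 × 0.11 = 4.95
  Portfolio 74 × 0.09 = 6.66
  Quizzes 64 × 0.17 = 10.88
  Term project 93 × 0.1 = 9.3
  Essays 40 × 0.25 = 10
  Case studies 74 × 0.09 = 6.66
  Participation 88.5 × 0.19 = 16.815
Sum = 65.265
Bonus assignment: 65.265 + 3 = 68.265
68.265 is ≥ 65 and < 85 → Meets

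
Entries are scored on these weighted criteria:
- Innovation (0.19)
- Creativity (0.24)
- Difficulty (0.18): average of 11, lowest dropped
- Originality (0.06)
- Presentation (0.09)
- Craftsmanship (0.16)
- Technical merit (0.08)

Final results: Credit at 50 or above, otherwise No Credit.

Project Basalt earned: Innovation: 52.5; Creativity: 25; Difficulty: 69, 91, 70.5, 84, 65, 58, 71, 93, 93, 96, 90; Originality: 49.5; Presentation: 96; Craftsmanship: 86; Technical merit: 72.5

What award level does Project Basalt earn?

Credit

Difficulty: drop 58 → average of remaining 10 = 822.5/10 = 82.25
Weighted total:
  Innovation 52.5 × 0.19 = 9.975
  Creativity 25 × 0.24 = 6
  Difficulty 82.25 × 0.18 = 14.805
  Originality 49.5 × 0.06 = 2.97
  Presentation 96 × 0.09 = 8.64
  Craftsmanship 86 × 0.16 = 13.76
  Technical merit 72.5 × 0.08 = 5.8
Sum = 61.95
61.95 ≥ 50 → Credit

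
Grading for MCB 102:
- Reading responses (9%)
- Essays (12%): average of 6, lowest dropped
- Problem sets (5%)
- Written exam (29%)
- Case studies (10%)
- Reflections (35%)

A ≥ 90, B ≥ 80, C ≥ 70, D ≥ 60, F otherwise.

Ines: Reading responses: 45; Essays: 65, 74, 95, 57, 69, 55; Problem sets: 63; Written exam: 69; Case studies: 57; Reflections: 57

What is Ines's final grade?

Essays: drop 55 → average of remaining 5 = 360/5 = 72
Weighted total:
  Reading responses 45 × 0.09 = 4.05
  Essays 72 × 0.12 = 8.64
  Problem sets 63 × 0.05 = 3.15
  Written exam 69 × 0.29 = 20.01
  Case studies 57 × 0.1 = 5.7
  Reflections 57 × 0.35 = 19.95
Sum = 61.5
61.5 is ≥ 60 and < 70 → D

D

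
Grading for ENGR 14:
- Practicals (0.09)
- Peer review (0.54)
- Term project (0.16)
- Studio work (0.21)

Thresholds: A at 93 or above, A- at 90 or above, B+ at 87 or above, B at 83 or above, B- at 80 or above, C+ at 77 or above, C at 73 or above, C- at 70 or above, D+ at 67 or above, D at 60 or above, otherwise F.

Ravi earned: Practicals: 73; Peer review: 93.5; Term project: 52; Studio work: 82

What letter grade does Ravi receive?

Weighted total:
  Practicals 73 × 0.09 = 6.57
  Peer review 93.5 × 0.54 = 50.49
  Term project 52 × 0.16 = 8.32
  Studio work 82 × 0.21 = 17.22
Sum = 82.6
82.6 is ≥ 80 and < 83 → B-

B-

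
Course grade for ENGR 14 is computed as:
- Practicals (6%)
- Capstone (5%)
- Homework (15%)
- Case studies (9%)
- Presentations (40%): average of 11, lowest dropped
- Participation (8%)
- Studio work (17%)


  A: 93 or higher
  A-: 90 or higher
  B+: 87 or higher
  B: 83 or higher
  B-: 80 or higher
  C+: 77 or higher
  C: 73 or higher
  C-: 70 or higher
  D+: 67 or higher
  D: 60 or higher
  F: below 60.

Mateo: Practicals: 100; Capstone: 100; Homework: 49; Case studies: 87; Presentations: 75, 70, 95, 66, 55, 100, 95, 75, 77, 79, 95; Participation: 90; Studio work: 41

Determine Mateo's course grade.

C

Presentations: drop 55 → average of remaining 10 = 827/10 = 82.7
Weighted total:
  Practicals 100 × 0.06 = 6
  Capstone 100 × 0.05 = 5
  Homework 49 × 0.15 = 7.35
  Case studies 87 × 0.09 = 7.83
  Presentations 82.7 × 0.4 = 33.08
  Participation 90 × 0.08 = 7.2
  Studio work 41 × 0.17 = 6.97
Sum = 73.43
73.43 is ≥ 73 and < 77 → C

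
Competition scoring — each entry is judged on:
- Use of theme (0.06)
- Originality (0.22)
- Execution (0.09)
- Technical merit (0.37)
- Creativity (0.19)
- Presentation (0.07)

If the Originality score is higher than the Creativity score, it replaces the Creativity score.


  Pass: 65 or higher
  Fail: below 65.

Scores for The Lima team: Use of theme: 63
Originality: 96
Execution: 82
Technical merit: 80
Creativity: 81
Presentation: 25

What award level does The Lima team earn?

Originality (96) > Creativity (81), so Creativity counts as 96.
Weighted total:
  Use of theme 63 × 0.06 = 3.78
  Originality 96 × 0.22 = 21.12
  Execution 82 × 0.09 = 7.38
  Technical merit 80 × 0.37 = 29.6
  Creativity 96 × 0.19 = 18.24
  Presentation 25 × 0.07 = 1.75
Sum = 81.87
81.87 ≥ 65 → Pass

Pass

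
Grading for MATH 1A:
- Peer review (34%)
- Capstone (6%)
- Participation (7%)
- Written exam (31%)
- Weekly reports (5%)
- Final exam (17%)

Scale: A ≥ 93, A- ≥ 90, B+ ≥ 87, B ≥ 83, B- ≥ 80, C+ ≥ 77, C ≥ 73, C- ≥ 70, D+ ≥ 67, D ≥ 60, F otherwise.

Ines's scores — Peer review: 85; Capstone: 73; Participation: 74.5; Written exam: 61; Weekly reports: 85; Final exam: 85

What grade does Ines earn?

Weighted total:
  Peer review 85 × 0.34 = 28.9
  Capstone 73 × 0.06 = 4.38
  Participation 74.5 × 0.07 = 5.215
  Written exam 61 × 0.31 = 18.91
  Weekly reports 85 × 0.05 = 4.25
  Final exam 85 × 0.17 = 14.45
Sum = 76.105
76.105 is ≥ 73 and < 77 → C

C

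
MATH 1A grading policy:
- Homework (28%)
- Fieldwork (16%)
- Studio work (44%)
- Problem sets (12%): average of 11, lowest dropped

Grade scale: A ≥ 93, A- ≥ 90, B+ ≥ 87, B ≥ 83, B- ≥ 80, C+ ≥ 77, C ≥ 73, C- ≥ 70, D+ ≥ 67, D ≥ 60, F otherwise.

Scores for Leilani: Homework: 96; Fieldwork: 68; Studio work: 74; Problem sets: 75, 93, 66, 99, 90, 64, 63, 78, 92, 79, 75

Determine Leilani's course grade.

B-

Problem sets: drop 63 → average of remaining 10 = 811/10 = 81.1
Weighted total:
  Homework 96 × 0.28 = 26.88
  Fieldwork 68 × 0.16 = 10.88
  Studio work 74 × 0.44 = 32.56
  Problem sets 81.1 × 0.12 = 9.732
Sum = 80.052
80.052 is ≥ 80 and < 83 → B-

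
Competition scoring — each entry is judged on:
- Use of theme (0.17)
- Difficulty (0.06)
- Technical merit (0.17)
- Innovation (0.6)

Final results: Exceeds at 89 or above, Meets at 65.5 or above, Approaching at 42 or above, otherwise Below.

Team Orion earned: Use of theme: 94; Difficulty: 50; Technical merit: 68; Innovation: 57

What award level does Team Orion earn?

Approaching

Weighted total:
  Use of theme 94 × 0.17 = 15.98
  Difficulty 50 × 0.06 = 3
  Technical merit 68 × 0.17 = 11.56
  Innovation 57 × 0.6 = 34.2
Sum = 64.74
64.74 is ≥ 42 and < 65.5 → Approaching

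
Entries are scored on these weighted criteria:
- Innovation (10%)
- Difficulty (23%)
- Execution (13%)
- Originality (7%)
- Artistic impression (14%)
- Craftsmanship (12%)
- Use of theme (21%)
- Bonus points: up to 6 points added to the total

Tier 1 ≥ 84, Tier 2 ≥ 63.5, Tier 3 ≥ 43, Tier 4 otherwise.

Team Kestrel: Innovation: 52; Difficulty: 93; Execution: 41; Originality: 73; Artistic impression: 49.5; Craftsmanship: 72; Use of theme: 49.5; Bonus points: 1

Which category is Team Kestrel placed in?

Weighted total:
  Innovation 52 × 0.1 = 5.2
  Difficulty 93 × 0.23 = 21.39
  Execution 41 × 0.13 = 5.33
  Originality 73 × 0.07 = 5.11
  Artistic impression 49.5 × 0.14 = 6.93
  Craftsmanship 72 × 0.12 = 8.64
  Use of theme 49.5 × 0.21 = 10.395
Sum = 62.995
Bonus points: 62.995 + 1 = 63.995
63.995 is ≥ 63.5 and < 84 → Tier 2

Tier 2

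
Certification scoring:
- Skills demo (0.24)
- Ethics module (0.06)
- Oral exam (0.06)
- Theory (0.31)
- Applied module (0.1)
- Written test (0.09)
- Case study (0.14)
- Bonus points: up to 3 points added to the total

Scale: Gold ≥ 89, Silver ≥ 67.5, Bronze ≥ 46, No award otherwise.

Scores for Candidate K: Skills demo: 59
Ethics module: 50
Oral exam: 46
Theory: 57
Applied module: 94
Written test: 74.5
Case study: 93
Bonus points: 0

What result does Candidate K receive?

Bronze

Weighted total:
  Skills demo 59 × 0.24 = 14.16
  Ethics module 50 × 0.06 = 3
  Oral exam 46 × 0.06 = 2.76
  Theory 57 × 0.31 = 17.67
  Applied module 94 × 0.1 = 9.4
  Written test 74.5 × 0.09 = 6.705
  Case study 93 × 0.14 = 13.02
Sum = 66.715
Bonus points: 66.715 + 0 = 66.715
66.715 is ≥ 46 and < 67.5 → Bronze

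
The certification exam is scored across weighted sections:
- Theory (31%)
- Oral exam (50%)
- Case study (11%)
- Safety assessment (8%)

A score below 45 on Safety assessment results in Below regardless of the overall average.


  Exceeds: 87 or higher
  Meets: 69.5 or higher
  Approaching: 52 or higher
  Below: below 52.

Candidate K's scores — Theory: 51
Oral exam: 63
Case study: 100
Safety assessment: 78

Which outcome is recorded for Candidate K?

Safety assessment score 78 ≥ 45: minimum met.
Weighted total:
  Theory 51 × 0.31 = 15.81
  Oral exam 63 × 0.5 = 31.5
  Case study 100 × 0.11 = 11
  Safety assessment 78 × 0.08 = 6.24
Sum = 64.55
64.55 is ≥ 52 and < 69.5 → Approaching

Approaching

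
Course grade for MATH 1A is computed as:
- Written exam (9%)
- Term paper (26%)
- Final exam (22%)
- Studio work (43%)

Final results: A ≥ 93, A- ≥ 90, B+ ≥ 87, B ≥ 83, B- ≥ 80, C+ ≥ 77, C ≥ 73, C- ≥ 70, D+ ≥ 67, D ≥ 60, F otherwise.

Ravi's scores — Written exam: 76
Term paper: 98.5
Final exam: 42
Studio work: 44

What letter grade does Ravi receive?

D

Weighted total:
  Written exam 76 × 0.09 = 6.84
  Term paper 98.5 × 0.26 = 25.61
  Final exam 42 × 0.22 = 9.24
  Studio work 44 × 0.43 = 18.92
Sum = 60.61
60.61 is ≥ 60 and < 67 → D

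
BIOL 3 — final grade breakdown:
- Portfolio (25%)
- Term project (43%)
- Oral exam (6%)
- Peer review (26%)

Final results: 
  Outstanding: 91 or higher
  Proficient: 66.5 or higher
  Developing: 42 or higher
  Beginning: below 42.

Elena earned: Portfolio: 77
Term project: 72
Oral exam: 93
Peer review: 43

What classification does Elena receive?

Proficient

Weighted total:
  Portfolio 77 × 0.25 = 19.25
  Term project 72 × 0.43 = 30.96
  Oral exam 93 × 0.06 = 5.58
  Peer review 43 × 0.26 = 11.18
Sum = 66.97
66.97 is ≥ 66.5 and < 91 → Proficient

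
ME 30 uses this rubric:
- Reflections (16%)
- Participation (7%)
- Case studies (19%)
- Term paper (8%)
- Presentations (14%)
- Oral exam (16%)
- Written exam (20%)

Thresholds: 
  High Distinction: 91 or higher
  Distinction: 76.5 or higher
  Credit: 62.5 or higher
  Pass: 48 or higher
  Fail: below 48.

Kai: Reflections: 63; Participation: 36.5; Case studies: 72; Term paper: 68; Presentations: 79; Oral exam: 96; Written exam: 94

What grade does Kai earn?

Weighted total:
  Reflections 63 × 0.16 = 10.08
  Participation 36.5 × 0.07 = 2.555
  Case studies 72 × 0.19 = 13.68
  Term paper 68 × 0.08 = 5.44
  Presentations 79 × 0.14 = 11.06
  Oral exam 96 × 0.16 = 15.36
  Written exam 94 × 0.2 = 18.8
Sum = 76.975
76.975 is ≥ 76.5 and < 91 → Distinction

Distinction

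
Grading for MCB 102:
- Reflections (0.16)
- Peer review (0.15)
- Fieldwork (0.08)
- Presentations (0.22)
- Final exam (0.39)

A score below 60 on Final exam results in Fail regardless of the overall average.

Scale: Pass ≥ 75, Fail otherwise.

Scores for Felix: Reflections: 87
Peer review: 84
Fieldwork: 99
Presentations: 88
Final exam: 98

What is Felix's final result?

Pass

Final exam score 98 ≥ 60: minimum met.
Weighted total:
  Reflections 87 × 0.16 = 13.92
  Peer review 84 × 0.15 = 12.6
  Fieldwork 99 × 0.08 = 7.92
  Presentations 88 × 0.22 = 19.36
  Final exam 98 × 0.39 = 38.22
Sum = 92.02
92.02 ≥ 75 → Pass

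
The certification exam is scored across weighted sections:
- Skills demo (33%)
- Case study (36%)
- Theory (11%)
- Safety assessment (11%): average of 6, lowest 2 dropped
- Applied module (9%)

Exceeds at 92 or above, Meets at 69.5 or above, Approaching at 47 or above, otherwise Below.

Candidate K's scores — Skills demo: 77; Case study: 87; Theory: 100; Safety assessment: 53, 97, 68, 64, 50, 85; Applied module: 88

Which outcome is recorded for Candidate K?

Safety assessment: drop 50, 53 → average of remaining 4 = 314/4 = 78.5
Weighted total:
  Skills demo 77 × 0.33 = 25.41
  Case study 87 × 0.36 = 31.32
  Theory 100 × 0.11 = 11
  Safety assessment 78.5 × 0.11 = 8.635
  Applied module 88 × 0.09 = 7.92
Sum = 84.285
84.285 is ≥ 69.5 and < 92 → Meets

Meets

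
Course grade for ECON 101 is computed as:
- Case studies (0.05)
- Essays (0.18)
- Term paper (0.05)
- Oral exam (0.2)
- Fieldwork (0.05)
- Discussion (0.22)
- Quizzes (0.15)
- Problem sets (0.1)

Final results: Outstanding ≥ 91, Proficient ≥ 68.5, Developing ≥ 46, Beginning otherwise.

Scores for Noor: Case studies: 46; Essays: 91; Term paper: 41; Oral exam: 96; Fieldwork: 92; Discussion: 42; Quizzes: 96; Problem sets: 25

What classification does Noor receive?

Weighted total:
  Case studies 46 × 0.05 = 2.3
  Essays 91 × 0.18 = 16.38
  Term paper 41 × 0.05 = 2.05
  Oral exam 96 × 0.2 = 19.2
  Fieldwork 92 × 0.05 = 4.6
  Discussion 42 × 0.22 = 9.24
  Quizzes 96 × 0.15 = 14.4
  Problem sets 25 × 0.1 = 2.5
Sum = 70.67
70.67 is ≥ 68.5 and < 91 → Proficient

Proficient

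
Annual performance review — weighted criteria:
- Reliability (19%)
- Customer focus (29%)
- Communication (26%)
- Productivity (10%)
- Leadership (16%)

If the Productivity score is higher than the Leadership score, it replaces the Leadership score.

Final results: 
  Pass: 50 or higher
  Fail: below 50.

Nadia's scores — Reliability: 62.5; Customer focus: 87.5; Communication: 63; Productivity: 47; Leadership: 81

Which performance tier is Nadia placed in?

Productivity (47) ≤ Leadership (81), so Leadership stays at 81.
Weighted total:
  Reliability 62.5 × 0.19 = 11.875
  Customer focus 87.5 × 0.29 = 25.375
  Communication 63 × 0.26 = 16.38
  Productivity 47 × 0.1 = 4.7
  Leadership 81 × 0.16 = 12.96
Sum = 71.29
71.29 ≥ 50 → Pass

Pass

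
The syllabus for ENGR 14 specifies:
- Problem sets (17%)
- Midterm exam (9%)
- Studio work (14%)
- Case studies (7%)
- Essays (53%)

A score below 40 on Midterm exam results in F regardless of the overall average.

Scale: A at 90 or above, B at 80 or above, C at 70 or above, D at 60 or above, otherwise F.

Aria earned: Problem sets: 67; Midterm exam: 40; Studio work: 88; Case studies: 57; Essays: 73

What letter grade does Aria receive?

D

Midterm exam score 40 ≥ 40: minimum met.
Weighted total:
  Problem sets 67 × 0.17 = 11.39
  Midterm exam 40 × 0.09 = 3.6
  Studio work 88 × 0.14 = 12.32
  Case studies 57 × 0.07 = 3.99
  Essays 73 × 0.53 = 38.69
Sum = 69.99
69.99 is ≥ 60 and < 70 → D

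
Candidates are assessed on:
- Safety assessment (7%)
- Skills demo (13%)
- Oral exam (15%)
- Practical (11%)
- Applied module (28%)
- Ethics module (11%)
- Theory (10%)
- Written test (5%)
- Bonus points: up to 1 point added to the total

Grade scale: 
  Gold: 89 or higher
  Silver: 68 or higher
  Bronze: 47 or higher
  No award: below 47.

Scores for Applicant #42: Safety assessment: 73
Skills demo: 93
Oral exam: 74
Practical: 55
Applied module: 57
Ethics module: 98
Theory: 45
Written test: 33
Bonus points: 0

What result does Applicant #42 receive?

Weighted total:
  Safety assessment 73 × 0.07 = 5.11
  Skills demo 93 × 0.13 = 12.09
  Oral exam 74 × 0.15 = 11.1
  Practical 55 × 0.11 = 6.05
  Applied module 57 × 0.28 = 15.96
  Ethics module 98 × 0.11 = 10.78
  Theory 45 × 0.1 = 4.5
  Written test 33 × 0.05 = 1.65
Sum = 67.24
Bonus points: 67.24 + 0 = 67.24
67.24 is ≥ 47 and < 68 → Bronze

Bronze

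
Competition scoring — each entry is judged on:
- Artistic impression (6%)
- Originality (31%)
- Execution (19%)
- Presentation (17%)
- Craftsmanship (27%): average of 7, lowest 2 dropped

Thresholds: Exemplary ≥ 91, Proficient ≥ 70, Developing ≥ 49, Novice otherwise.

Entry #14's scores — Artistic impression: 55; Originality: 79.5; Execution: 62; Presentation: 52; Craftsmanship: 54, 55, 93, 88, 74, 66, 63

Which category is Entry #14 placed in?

Craftsmanship: drop 54, 55 → average of remaining 5 = 384/5 = 76.8
Weighted total:
  Artistic impression 55 × 0.06 = 3.3
  Originality 79.5 × 0.31 = 24.645
  Execution 62 × 0.19 = 11.78
  Presentation 52 × 0.17 = 8.84
  Craftsmanship 76.8 × 0.27 = 20.736
Sum = 69.301
69.301 is ≥ 49 and < 70 → Developing

Developing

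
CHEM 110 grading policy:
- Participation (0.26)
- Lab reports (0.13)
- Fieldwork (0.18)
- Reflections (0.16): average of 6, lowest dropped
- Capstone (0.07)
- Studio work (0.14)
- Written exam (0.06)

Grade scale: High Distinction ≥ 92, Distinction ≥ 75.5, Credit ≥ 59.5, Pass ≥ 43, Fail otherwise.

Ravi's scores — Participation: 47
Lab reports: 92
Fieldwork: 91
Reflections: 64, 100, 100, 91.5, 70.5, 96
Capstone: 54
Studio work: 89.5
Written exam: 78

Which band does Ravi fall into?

Distinction

Reflections: drop 64 → average of remaining 5 = 458/5 = 91.6
Weighted total:
  Participation 47 × 0.26 = 12.22
  Lab reports 92 × 0.13 = 11.96
  Fieldwork 91 × 0.18 = 16.38
  Reflections 91.6 × 0.16 = 14.656
  Capstone 54 × 0.07 = 3.78
  Studio work 89.5 × 0.14 = 12.53
  Written exam 78 × 0.06 = 4.68
Sum = 76.206
76.206 is ≥ 75.5 and < 92 → Distinction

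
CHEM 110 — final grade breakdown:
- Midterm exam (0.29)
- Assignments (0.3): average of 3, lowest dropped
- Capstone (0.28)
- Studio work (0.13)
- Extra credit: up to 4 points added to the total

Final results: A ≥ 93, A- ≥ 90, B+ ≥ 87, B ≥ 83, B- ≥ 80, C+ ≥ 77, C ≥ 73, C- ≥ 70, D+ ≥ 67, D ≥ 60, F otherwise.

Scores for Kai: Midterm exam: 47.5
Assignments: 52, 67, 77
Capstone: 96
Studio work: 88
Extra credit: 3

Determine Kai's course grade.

C

Assignments: drop 52 → average of remaining 2 = 144/2 = 72
Weighted total:
  Midterm exam 47.5 × 0.29 = 13.775
  Assignments 72 × 0.3 = 21.6
  Capstone 96 × 0.28 = 26.88
  Studio work 88 × 0.13 = 11.44
Sum = 73.695
Extra credit: 73.695 + 3 = 76.695
76.695 is ≥ 73 and < 77 → C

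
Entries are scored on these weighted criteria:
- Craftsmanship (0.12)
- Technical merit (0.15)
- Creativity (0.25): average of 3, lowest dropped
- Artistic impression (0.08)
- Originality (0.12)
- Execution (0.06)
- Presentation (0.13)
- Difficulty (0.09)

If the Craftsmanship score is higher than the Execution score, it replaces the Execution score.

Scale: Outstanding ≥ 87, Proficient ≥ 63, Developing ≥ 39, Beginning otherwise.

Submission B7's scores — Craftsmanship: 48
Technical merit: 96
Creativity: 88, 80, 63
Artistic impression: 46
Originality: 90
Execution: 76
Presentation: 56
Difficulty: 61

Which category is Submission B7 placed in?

Proficient

Creativity: drop 63 → average of remaining 2 = 168/2 = 84
Craftsmanship (48) ≤ Execution (76), so Execution stays at 76.
Weighted total:
  Craftsmanship 48 × 0.12 = 5.76
  Technical merit 96 × 0.15 = 14.4
  Creativity 84 × 0.25 = 21
  Artistic impression 46 × 0.08 = 3.68
  Originality 90 × 0.12 = 10.8
  Execution 76 × 0.06 = 4.56
  Presentation 56 × 0.13 = 7.28
  Difficulty 61 × 0.09 = 5.49
Sum = 72.97
72.97 is ≥ 63 and < 87 → Proficient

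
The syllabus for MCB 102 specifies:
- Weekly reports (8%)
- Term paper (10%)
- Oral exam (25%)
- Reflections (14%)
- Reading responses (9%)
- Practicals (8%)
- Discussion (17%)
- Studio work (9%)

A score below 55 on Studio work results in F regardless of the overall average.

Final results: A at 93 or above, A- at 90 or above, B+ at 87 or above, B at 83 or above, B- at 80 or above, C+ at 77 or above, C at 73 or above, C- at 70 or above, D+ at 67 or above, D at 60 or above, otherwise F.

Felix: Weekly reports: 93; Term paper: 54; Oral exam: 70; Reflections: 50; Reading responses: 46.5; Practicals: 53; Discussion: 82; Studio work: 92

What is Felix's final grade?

D+

Studio work score 92 ≥ 55: minimum met.
Weighted total:
  Weekly reports 93 × 0.08 = 7.44
  Term paper 54 × 0.1 = 5.4
  Oral exam 70 × 0.25 = 17.5
  Reflections 50 × 0.14 = 7
  Reading responses 46.5 × 0.09 = 4.185
  Practicals 53 × 0.08 = 4.24
  Discussion 82 × 0.17 = 13.94
  Studio work 92 × 0.09 = 8.28
Sum = 67.985
67.985 is ≥ 67 and < 70 → D+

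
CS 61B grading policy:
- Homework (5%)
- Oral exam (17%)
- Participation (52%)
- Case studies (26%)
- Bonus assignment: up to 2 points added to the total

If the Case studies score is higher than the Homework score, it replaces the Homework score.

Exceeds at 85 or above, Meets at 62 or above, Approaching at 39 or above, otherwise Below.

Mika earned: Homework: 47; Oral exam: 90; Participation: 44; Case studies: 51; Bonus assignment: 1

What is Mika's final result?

Approaching

Case studies (51) > Homework (47), so Homework counts as 51.
Weighted total:
  Homework 51 × 0.05 = 2.55
  Oral exam 90 × 0.17 = 15.3
  Participation 44 × 0.52 = 22.88
  Case studies 51 × 0.26 = 13.26
Sum = 53.99
Bonus assignment: 53.99 + 1 = 54.99
54.99 is ≥ 39 and < 62 → Approaching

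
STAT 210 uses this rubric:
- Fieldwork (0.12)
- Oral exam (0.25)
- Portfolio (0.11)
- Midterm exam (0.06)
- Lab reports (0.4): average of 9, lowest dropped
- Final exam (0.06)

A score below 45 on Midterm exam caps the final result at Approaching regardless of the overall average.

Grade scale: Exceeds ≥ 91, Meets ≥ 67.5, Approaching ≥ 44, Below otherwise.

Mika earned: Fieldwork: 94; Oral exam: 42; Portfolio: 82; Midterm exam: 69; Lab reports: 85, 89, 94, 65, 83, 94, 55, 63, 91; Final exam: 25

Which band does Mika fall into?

Meets

Lab reports: drop 55 → average of remaining 8 = 664/8 = 83
Midterm exam score 69 ≥ 45: minimum met.
Weighted total:
  Fieldwork 94 × 0.12 = 11.28
  Oral exam 42 × 0.25 = 10.5
  Portfolio 82 × 0.11 = 9.02
  Midterm exam 69 × 0.06 = 4.14
  Lab reports 83 × 0.4 = 33.2
  Final exam 25 × 0.06 = 1.5
Sum = 69.64
69.64 is ≥ 67.5 and < 91 → Meets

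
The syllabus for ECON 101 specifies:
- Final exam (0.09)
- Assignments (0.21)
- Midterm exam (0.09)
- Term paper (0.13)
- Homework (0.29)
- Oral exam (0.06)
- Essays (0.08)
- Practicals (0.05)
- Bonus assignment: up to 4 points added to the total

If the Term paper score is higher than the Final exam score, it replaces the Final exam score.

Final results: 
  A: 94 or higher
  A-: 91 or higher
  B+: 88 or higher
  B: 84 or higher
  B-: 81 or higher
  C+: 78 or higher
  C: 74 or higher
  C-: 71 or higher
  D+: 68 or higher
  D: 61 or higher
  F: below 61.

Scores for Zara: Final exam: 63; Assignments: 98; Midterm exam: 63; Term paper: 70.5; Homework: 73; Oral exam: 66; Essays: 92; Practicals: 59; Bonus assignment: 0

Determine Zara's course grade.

Term paper (70.5) > Final exam (63), so Final exam counts as 70.5.
Weighted total:
  Final exam 70.5 × 0.09 = 6.345
  Assignments 98 × 0.21 = 20.58
  Midterm exam 63 × 0.09 = 5.67
  Term paper 70.5 × 0.13 = 9.165
  Homework 73 × 0.29 = 21.17
  Oral exam 66 × 0.06 = 3.96
  Essays 92 × 0.08 = 7.36
  Practicals 59 × 0.05 = 2.95
Sum = 77.2
Bonus assignment: 77.2 + 0 = 77.2
77.2 is ≥ 74 and < 78 → C

C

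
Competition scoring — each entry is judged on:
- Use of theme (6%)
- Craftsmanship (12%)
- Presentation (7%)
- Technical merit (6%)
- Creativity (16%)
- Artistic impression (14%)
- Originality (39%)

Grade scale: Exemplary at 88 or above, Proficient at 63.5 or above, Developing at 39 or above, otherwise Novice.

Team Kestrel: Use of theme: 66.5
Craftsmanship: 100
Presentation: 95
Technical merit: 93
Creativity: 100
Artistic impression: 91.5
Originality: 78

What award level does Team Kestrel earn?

Weighted total:
  Use of theme 66.5 × 0.06 = 3.99
  Craftsmanship 100 × 0.12 = 12
  Presentation 95 × 0.07 = 6.65
  Technical merit 93 × 0.06 = 5.58
  Creativity 100 × 0.16 = 16
  Artistic impression 91.5 × 0.14 = 12.81
  Originality 78 × 0.39 = 30.42
Sum = 87.45
87.45 is ≥ 63.5 and < 88 → Proficient

Proficient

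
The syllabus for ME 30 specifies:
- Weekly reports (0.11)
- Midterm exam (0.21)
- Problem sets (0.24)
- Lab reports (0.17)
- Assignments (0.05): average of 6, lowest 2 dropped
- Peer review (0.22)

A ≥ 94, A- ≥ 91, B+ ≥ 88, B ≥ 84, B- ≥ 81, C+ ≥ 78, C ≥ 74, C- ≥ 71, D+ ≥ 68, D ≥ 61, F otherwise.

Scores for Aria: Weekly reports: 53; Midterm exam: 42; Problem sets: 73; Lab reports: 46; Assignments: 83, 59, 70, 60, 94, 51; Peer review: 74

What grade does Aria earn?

Assignments: drop 51, 59 → average of remaining 4 = 307/4 = 76.75
Weighted total:
  Weekly reports 53 × 0.11 = 5.83
  Midterm exam 42 × 0.21 = 8.82
  Problem sets 73 × 0.24 = 17.52
  Lab reports 46 × 0.17 = 7.82
  Assignments 76.75 × 0.05 = 3.8375
  Peer review 74 × 0.22 = 16.28
Sum = 60.1075
60.1075 < 61 → F

F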